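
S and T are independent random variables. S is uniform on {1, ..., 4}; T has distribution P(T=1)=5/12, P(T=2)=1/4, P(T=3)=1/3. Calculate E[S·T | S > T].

27/5

P(S > T) = 25/48.
Summing ST·P(x,y) over outcomes with S > T gives 45/16.
E[S·T | S > T] = (45/16) / (25/48) = 27/5.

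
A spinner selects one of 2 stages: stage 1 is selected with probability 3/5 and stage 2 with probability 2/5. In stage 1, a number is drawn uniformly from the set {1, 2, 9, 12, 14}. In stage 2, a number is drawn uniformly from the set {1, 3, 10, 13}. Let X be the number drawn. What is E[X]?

363/50

E[X | stage 1] = (1+2+9+12+14)/5 = 38/5.
E[X | stage 2] = (1+3+10+13)/4 = 27/4.
By the law of total expectation,
E[X] = (3/5)·(38/5) + (2/5)·(27/4) = 363/50.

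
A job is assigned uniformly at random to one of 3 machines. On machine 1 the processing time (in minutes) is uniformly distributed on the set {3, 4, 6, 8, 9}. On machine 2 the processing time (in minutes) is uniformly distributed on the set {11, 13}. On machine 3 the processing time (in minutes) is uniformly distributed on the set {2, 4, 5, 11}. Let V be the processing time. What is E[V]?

47/6

E[V | machine 1] = (3+4+6+8+9)/5 = 6.
E[V | machine 2] = (11+13)/2 = 12.
E[V | machine 3] = (2+4+5+11)/4 = 11/2.
By the law of total expectation,
E[V] = (1/3)·(6) + (1/3)·(12) + (1/3)·(11/2) = 47/6.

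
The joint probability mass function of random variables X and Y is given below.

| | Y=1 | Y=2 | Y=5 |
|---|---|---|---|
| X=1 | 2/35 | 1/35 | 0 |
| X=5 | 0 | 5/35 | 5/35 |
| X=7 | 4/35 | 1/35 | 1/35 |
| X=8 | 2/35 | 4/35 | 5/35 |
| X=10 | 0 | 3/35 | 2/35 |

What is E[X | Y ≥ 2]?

187/27

P(Y ≥ 2) = 27/35.
Summing X·P(X=x,Y=y) over the conditioning event gives 187/35.
E[X | Y ≥ 2] = (187/35) / (27/35) = 187/27.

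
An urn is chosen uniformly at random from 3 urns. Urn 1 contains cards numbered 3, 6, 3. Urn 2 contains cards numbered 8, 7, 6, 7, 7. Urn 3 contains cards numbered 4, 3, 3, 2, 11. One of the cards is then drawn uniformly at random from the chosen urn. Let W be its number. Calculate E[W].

E[W | urn 1] = (3+6+3)/3 = 4.
E[W | urn 2] = (8+7+6+7+7)/5 = 7.
E[W | urn 3] = (4+3+3+2+11)/5 = 23/5.
By the law of total expectation,
E[W] = (1/3)·(4) + (1/3)·(7) + (1/3)·(23/5) = 26/5.

26/5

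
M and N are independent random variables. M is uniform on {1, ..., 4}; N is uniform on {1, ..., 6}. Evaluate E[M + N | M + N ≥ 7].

8

Outcomes with M + N ≥ 7: (1,6), (2,5), (2,6), (3,4), (3,5), (3,6), (4,3), (4,4), (4,5), (4,6), each with probability 1/24.
E[M + N | M + N ≥ 7] = (7 + 7 + 8 + 7 + 8 + 9 + 7 + 8 + 9 + 10) / 10 = 8.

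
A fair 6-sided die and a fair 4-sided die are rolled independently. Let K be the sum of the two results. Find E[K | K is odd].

P(K is odd) = 1/2.
Σ over the event: 3·1/12 + 5·1/6 + 7·1/6 + 9·1/12 = 3.
E[K | K is odd] = (3) / (1/2) = 6.

6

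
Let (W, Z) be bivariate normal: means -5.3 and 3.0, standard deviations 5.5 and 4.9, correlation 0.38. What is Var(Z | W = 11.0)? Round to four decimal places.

Var(Z | W=x) = (1 − ρ²)·σ_Z².
Var(Z | W=11.0) = (4.9)²·(1 − (0.38)²) = 24.01·0.8556 = 20.5430.

20.5430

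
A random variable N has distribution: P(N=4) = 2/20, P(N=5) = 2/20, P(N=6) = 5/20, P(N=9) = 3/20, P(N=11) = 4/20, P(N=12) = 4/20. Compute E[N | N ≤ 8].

P(N ≤ 8) = 9/20.
Σ over the event: 4·1/10 + 5·1/10 + 6·1/4 = 12/5.
E[N | N ≤ 8] = (12/5) / (9/20) = 16/3.

16/3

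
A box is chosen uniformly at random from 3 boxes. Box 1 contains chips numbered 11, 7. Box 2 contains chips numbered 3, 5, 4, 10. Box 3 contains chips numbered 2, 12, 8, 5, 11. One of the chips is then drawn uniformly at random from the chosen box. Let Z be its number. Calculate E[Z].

221/30

E[Z | box 1] = (11+7)/2 = 9.
E[Z | box 2] = (3+5+4+10)/4 = 11/2.
E[Z | box 3] = (2+12+8+5+11)/5 = 38/5.
E[Z] = (1/3)·(9) + (1/3)·(11/2) + (1/3)·(38/5) = 221/30.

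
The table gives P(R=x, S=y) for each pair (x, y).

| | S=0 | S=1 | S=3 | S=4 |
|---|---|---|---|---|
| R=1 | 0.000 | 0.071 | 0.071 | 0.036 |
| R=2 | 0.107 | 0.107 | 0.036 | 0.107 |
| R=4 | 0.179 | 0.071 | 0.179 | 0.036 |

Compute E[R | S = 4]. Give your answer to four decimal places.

P(S = 4) = 0.179.
Summing R·P(R=x,S=y) over the conditioning event gives 0.394.
E[R | S = 4] = (0.394) / (0.179) = 2.2011.

2.2011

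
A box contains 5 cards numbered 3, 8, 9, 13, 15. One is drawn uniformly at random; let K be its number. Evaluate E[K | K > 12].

P(K > 12) = 2/5.
Σ over the event: 13·1/5 + 15·1/5 = 28/5.
E[K | K > 12] = (28/5) / (2/5) = 14.

14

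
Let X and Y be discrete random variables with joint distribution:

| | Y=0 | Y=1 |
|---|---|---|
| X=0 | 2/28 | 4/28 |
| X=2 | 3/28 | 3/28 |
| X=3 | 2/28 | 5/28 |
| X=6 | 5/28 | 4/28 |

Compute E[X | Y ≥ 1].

P(Y ≥ 1) = 4/7.
Σ X·P over the event = 0·(4/28) + 2·(3/28) + 3·(5/28) + 6·(4/28) = 45/28.
E[X | Y ≥ 1] = (45/28) / (4/7) = 45/16.

45/16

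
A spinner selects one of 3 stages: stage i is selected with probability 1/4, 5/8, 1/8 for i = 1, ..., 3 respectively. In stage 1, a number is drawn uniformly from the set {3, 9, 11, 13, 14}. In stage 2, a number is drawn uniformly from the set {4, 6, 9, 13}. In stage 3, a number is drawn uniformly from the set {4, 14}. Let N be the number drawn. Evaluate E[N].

69/8

E[N | stage 1] = (3+9+11+13+14)/5 = 10.
E[N | stage 2] = (4+6+9+13)/4 = 8.
E[N | stage 3] = (4+14)/2 = 9.
By the law of total expectation,
E[N] = (1/4)·(10) + (5/8)·(8) + (1/8)·(9) = 69/8.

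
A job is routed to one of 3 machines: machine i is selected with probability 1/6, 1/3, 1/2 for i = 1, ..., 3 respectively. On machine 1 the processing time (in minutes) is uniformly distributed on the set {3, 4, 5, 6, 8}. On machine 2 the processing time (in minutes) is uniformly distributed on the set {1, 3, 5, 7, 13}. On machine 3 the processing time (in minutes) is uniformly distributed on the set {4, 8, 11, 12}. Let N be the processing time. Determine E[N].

287/40

E[N | machine 1] = (3+4+5+6+8)/5 = 26/5.
E[N | machine 2] = (1+3+5+7+13)/5 = 29/5.
E[N | machine 3] = (4+8+11+12)/4 = 35/4.
By the law of total expectation,
E[N] = (1/6)·(26/5) + (1/3)·(29/5) + (1/2)·(35/4) = 287/40.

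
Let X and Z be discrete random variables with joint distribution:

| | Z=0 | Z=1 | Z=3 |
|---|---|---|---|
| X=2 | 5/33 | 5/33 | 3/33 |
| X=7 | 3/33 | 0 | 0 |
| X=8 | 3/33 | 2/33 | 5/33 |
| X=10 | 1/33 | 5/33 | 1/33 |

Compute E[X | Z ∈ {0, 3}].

121/21

P(Z ∈ {0, 3}) = 7/11.
Σ X·P over the event = 2·(5/33) + 2·(3/33) + 7·(3/33) + 8·(3/33) + 8·(5/33) + 10·(1/33) + 10·(1/33) = 11/3.
E[X | Z ∈ {0, 3}] = (11/3) / (7/11) = 121/21.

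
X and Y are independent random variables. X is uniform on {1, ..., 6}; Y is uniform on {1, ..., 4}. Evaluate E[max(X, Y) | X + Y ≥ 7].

P(X + Y ≥ 7) = 5/12.
Summing max(X,Y)·P(x,y) over outcomes with X + Y ≥ 7 gives 17/8.
E[max(X, Y) | X + Y ≥ 7] = (17/8) / (5/12) = 51/10.

51/10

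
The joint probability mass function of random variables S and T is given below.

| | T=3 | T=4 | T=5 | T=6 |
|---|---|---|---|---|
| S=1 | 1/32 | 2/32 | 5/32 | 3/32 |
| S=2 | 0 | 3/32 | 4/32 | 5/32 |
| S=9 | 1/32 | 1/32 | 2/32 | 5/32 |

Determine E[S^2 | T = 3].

P(T = 3) = 1/16.
Σ S^2·P over the event = 1·(1/32) + 81·(1/32) = 41/16.
E[S^2 | T = 3] = (41/16) / (1/16) = 41.

41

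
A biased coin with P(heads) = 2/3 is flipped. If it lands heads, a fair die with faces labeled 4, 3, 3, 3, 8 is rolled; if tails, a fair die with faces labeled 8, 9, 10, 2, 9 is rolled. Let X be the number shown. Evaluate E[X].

16/3

E[X | heads] = (4+3+3+3+8)/5 = 21/5.
E[X | tails] = (8+9+10+2+9)/5 = 38/5.
By the law of total expectation,
E[X] = (2/3)·(21/5) + (1/3)·(38/5) = 16/3.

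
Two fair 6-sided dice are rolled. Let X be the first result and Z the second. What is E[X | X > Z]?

P(X > Z) = 5/12.
Summing X·P(x,y) over outcomes with X > Z gives 35/18.
E[X | X > Z] = (35/18) / (5/12) = 14/3.

14/3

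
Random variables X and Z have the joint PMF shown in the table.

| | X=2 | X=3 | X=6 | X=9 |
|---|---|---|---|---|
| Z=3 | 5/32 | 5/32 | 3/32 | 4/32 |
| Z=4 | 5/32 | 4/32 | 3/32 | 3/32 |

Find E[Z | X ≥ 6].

45/13

P(X ≥ 6) = 13/32.
Σ Z·P over the event = 3·(3/32) + 4·(3/32) + 3·(4/32) + 4·(3/32) = 45/32.
E[Z | X ≥ 6] = (45/32) / (13/32) = 45/13.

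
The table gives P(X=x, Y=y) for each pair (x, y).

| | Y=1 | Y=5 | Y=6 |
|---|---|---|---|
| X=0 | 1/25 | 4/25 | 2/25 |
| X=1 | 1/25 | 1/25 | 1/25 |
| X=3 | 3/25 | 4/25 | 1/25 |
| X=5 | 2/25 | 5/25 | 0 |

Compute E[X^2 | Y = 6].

5/2

P(Y = 6) = 4/25.
Σ X^2·P over the event = 0·(2/25) + 1·(1/25) + 9·(1/25) = 2/5.
E[X^2 | Y = 6] = (2/5) / (4/25) = 5/2.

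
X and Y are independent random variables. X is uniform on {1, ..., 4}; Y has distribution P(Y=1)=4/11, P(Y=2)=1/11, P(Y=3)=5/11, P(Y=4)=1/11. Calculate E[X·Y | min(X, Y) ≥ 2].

P(min(X, Y) ≥ 2) = 21/44.
Summing XY·P(x,y) over outcomes with min(X, Y) ≥ 2 gives 189/44.
E[X·Y | min(X, Y) ≥ 2] = (189/44) / (21/44) = 9.

9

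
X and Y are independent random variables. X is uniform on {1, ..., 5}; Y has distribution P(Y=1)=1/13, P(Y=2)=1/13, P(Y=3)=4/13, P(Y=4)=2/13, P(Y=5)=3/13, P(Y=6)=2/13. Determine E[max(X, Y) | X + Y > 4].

129/28

P(X + Y > 4) = 56/65.
Summing max(X,Y)·P(x,y) over outcomes with X + Y > 4 gives 258/65.
E[max(X, Y) | X + Y > 4] = (258/65) / (56/65) = 129/28.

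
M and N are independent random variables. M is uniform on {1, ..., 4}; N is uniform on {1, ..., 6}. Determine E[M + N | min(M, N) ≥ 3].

Outcomes with min(M, N) ≥ 3: (3,3), (3,4), (3,5), (3,6), (4,3), (4,4), (4,5), (4,6), each with probability 1/24.
E[M + N | min(M, N) ≥ 3] = (6 + 7 + 8 + 9 + 7 + 8 + 9 + 10) / 8 = 8.

8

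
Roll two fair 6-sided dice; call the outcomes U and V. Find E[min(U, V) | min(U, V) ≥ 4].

41/9

Outcomes with min(U, V) ≥ 4: (4,4), (4,5), (4,6), (5,4), (5,5), (5,6), (6,4), (6,5), (6,6), each with probability 1/36.
E[min(U, V) | min(U, V) ≥ 4] = (4 + 4 + 4 + 4 + 5 + 5 + 4 + 5 + 6) / 9 = 41/9.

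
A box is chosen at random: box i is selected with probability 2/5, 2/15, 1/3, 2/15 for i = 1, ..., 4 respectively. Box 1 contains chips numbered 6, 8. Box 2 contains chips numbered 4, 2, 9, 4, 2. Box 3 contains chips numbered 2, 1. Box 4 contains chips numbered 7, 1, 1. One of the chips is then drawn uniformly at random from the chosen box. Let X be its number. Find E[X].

213/50

E[X | box 1] = (6+8)/2 = 7.
E[X | box 2] = (4+2+9+4+2)/5 = 21/5.
E[X | box 3] = (2+1)/2 = 3/2.
E[X | box 4] = (7+1+1)/3 = 3.
E[X] = (2/5)·(7) + (2/15)·(21/5) + (1/3)·(3/2) + (2/15)·(3) = 213/50.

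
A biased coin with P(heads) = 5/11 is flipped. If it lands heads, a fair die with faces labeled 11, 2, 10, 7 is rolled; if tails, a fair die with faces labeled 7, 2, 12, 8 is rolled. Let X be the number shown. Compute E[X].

81/11

E[X | heads] = (11+2+10+7)/4 = 15/2.
E[X | tails] = (7+2+12+8)/4 = 29/4.
By the law of total expectation,
E[X] = (5/11)·(15/2) + (6/11)·(29/4) = 81/11.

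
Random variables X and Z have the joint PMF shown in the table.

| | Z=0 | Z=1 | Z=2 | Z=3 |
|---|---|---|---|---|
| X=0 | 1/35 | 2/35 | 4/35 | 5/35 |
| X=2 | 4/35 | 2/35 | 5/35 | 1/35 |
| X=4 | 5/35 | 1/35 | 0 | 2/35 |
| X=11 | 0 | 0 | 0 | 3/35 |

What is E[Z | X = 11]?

3

P(X = 11) = 3/35.
Σ Z·P over the event = 3·(3/35) = 9/35.
E[Z | X = 11] = (9/35) / (3/35) = 3.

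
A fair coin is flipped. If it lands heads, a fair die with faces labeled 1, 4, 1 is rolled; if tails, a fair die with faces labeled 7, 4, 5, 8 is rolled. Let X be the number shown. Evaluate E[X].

4

E[X | heads] = (1+4+1)/3 = 2.
E[X | tails] = (7+4+5+8)/4 = 6.
By the law of total expectation,
E[X] = (1/2)·(2) + (1/2)·(6) = 4.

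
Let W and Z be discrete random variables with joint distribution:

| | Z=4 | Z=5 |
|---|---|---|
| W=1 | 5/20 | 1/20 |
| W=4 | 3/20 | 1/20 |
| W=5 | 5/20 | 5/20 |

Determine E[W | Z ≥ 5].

P(Z ≥ 5) = 7/20.
Σ W·P over the event = 1·(1/20) + 4·(1/20) + 5·(5/20) = 3/2.
E[W | Z ≥ 5] = (3/2) / (7/20) = 30/7.

30/7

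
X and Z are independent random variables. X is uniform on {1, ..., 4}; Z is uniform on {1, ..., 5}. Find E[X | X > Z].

10/3

Outcomes with X > Z: (2,1), (3,1), (3,2), (4,1), (4,2), (4,3), each with probability 1/20.
E[X | X > Z] = (2 + 3 + 3 + 4 + 4 + 4) / 6 = 10/3.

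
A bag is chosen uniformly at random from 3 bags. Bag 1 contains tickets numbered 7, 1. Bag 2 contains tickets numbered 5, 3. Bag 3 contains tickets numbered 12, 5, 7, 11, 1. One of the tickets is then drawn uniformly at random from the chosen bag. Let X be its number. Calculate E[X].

E[X | bag 1] = (7+1)/2 = 4.
E[X | bag 2] = (5+3)/2 = 4.
E[X | bag 3] = (12+5+7+11+1)/5 = 36/5.
By the law of total expectation,
E[X] = (1/3)·(4) + (1/3)·(4) + (1/3)·(36/5) = 76/15.

76/15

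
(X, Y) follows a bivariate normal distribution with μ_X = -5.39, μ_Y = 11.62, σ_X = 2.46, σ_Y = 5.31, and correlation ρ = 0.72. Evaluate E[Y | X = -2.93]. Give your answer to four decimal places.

15.4432

E[Y | X=x] = μ_Y + ρ(σ_Y/σ_X)(x − μ_X) for jointly normal variables.
E[Y | X=-2.93] = 11.62 + (0.72)·(5.31/2.46)·(-2.93 − (-5.39)) = 11.62 + (1.55415)·(2.46) = 15.4432.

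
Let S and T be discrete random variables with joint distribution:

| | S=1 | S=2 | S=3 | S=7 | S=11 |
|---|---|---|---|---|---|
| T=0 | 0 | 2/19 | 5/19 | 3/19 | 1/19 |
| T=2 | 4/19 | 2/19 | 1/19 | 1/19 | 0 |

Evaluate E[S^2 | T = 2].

P(T = 2) = 8/19.
Σ S^2·P over the event = 1·(4/19) + 4·(2/19) + 9·(1/19) + 49·(1/19) = 70/19.
E[S^2 | T = 2] = (70/19) / (8/19) = 35/4.

35/4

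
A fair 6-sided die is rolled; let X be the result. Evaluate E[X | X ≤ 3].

Given X ≤ 3, X is equally likely to be any of {1, 2, 3}.
E[X | X ≤ 3] = (1 + 2 + 3) / 3 = 2.

2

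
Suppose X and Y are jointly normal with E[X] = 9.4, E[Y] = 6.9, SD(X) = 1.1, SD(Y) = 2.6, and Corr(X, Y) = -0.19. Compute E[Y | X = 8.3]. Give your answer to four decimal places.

For a bivariate normal, E[Y | X=x] = μ_Y + ρ·(σ_Y/σ_X)·(x − μ_X).
E[Y | X=8.3] = 6.9 + (-0.19)·(2.6/1.1)·(8.3 − (9.4)) = 6.9 + (-0.44909)·(-1.1) = 7.3940.

7.3940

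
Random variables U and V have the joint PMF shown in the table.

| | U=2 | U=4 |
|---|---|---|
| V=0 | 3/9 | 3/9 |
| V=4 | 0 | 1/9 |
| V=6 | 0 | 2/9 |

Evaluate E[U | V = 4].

4

P(V = 4) = 1/9.
Σ U·P over the event = 4·(1/9) = 4/9.
E[U | V = 4] = (4/9) / (1/9) = 4.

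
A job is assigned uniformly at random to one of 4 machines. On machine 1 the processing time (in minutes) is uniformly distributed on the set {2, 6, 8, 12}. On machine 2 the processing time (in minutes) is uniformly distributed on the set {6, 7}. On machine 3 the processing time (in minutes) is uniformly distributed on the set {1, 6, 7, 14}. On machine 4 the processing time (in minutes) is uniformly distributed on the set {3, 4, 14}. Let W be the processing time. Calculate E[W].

55/8

E[W | machine 1] = (2+6+8+12)/4 = 7.
E[W | machine 2] = (6+7)/2 = 13/2.
E[W | machine 3] = (1+6+7+14)/4 = 7.
E[W | machine 4] = (3+4+14)/3 = 7.
E[W] = (1/4)·(7) + (1/4)·(13/2) + (1/4)·(7) + (1/4)·(7) = 55/8.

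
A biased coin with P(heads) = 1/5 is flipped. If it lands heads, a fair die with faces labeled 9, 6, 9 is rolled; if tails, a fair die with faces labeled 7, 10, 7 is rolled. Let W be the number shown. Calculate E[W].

8

E[W | heads] = (9+6+9)/3 = 8.
E[W | tails] = (7+10+7)/3 = 8.
E[W] = (1/5)·(8) + (4/5)·(8) = 8.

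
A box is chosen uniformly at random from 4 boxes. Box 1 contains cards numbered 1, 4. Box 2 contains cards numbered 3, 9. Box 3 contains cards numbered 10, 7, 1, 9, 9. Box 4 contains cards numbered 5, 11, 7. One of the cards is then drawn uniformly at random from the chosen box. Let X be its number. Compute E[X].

701/120

E[X | box 1] = (1+4)/2 = 5/2.
E[X | box 2] = (3+9)/2 = 6.
E[X | box 3] = (10+7+1+9+9)/5 = 36/5.
E[X | box 4] = (5+11+7)/3 = 23/3.
By the law of total expectation,
E[X] = (1/4)·(5/2) + (1/4)·(6) + (1/4)·(36/5) + (1/4)·(23/3) = 701/120.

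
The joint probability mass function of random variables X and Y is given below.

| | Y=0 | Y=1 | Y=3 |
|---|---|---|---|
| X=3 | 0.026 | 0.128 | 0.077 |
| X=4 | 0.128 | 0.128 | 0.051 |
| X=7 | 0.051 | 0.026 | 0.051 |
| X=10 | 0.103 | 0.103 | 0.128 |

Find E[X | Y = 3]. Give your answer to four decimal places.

6.7492

P(Y = 3) = 0.307.
Summing X·P(X=x,Y=y) over the conditioning event gives 2.072.
E[X | Y = 3] = (2.072) / (0.307) = 6.7492.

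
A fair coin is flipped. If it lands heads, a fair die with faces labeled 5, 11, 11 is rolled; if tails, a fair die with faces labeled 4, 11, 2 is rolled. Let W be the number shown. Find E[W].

E[W | heads] = (5+11+11)/3 = 9.
E[W | tails] = (4+11+2)/3 = 17/3.
By the law of total expectation,
E[W] = (1/2)·(9) + (1/2)·(17/3) = 22/3.

22/3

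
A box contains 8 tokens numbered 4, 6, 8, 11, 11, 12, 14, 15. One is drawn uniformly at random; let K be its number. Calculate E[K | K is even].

44/5

P(K is even) = 5/8.
Σ over the event: 4·1/8 + 6·1/8 + 8·1/8 + 12·1/8 + 14·1/8 = 11/2.
E[K | K is even] = (11/2) / (5/8) = 44/5.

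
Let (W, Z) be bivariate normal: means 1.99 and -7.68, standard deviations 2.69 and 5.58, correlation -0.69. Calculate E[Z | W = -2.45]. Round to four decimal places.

E[Z | W=x] = μ_Z + ρ(σ_Z/σ_W)(x − μ_W) for jointly normal variables.
E[Z | W=-2.45] = -7.68 + (-0.69)·(5.58/2.69)·(-2.45 − (1.99)) = -7.68 + (-1.4313)·(-4.44) = -1.3250.

-1.3250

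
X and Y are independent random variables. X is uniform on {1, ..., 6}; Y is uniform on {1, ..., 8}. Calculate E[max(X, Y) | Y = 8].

Outcomes with Y = 8: (1,8), (2,8), (3,8), (4,8), (5,8), (6,8), each with probability 1/48.
E[max(X, Y) | Y = 8] = (8 + 8 + 8 + 8 + 8 + 8) / 6 = 8.

8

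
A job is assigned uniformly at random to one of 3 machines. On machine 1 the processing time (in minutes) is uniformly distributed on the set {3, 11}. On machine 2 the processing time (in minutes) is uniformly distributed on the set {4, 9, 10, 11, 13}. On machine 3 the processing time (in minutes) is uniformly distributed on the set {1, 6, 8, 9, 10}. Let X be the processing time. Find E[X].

E[X | machine 1] = (3+11)/2 = 7.
E[X | machine 2] = (4+9+10+11+13)/5 = 47/5.
E[X | machine 3] = (1+6+8+9+10)/5 = 34/5.
By the law of total expectation,
E[X] = (1/3)·(7) + (1/3)·(47/5) + (1/3)·(34/5) = 116/15.

116/15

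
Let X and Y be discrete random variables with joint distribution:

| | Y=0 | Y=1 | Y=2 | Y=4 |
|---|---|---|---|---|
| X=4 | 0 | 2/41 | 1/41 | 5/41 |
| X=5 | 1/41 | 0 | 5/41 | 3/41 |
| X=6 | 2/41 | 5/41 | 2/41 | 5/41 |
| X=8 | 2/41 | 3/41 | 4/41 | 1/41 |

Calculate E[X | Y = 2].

73/12

P(Y = 2) = 12/41.
Σ X·P over the event = 4·(1/41) + 5·(5/41) + 6·(2/41) + 8·(4/41) = 73/41.
E[X | Y = 2] = (73/41) / (12/41) = 73/12.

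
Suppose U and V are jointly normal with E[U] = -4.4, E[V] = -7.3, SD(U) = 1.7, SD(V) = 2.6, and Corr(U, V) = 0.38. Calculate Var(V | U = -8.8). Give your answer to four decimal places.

Var(V | U=x) = (1 − ρ²)·σ_V².
Var(V | U=-8.8) = (2.6)²·(1 − (0.38)²) = 6.76·0.8556 = 5.7839.

5.7839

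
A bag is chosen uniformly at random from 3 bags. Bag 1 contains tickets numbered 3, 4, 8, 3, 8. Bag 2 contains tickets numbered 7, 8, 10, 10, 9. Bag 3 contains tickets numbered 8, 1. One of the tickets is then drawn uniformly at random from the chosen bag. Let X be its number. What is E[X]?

E[X | bag 1] = (3+4+8+3+8)/5 = 26/5.
E[X | bag 2] = (7+8+10+10+9)/5 = 44/5.
E[X | bag 3] = (8+1)/2 = 9/2.
E[X] = (1/3)·(26/5) + (1/3)·(44/5) + (1/3)·(9/2) = 37/6.

37/6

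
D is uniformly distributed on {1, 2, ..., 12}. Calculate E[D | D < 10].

Given D < 10, D is equally likely to be any of {1, 2, 3, 4, 5, 6, 7, 8, 9}.
E[D | D < 10] = (1 + 2 + 3 + 4 + 5 + 6 + 7 + 8 + 9) / 9 = 5.

5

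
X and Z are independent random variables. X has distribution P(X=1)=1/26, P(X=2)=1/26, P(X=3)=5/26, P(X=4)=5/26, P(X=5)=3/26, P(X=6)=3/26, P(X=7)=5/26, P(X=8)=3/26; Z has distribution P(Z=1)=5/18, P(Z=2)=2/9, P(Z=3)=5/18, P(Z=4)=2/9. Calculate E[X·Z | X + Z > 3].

5697/454

P(X + Z > 3) = 227/234.
Summing XZ·P(x,y) over outcomes with X + Z > 3 gives 633/52.
E[X·Z | X + Z > 3] = (633/52) / (227/234) = 5697/454.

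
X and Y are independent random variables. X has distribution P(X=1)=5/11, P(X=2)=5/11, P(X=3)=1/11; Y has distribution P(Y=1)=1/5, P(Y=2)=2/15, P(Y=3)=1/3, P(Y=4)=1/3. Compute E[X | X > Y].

9/4

P(X > Y) = 4/33.
Summing X·P(x,y) over outcomes with X > Y gives 3/11.
E[X | X > Y] = (3/11) / (4/33) = 9/4.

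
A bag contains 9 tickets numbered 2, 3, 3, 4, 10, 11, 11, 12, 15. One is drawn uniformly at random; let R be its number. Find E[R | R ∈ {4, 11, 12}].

19/2

P(R ∈ {4, 11, 12}) = 4/9.
Σ over the event: 4·1/9 + 11·2/9 + 12·1/9 = 38/9.
E[R | R ∈ {4, 11, 12}] = (38/9) / (4/9) = 19/2.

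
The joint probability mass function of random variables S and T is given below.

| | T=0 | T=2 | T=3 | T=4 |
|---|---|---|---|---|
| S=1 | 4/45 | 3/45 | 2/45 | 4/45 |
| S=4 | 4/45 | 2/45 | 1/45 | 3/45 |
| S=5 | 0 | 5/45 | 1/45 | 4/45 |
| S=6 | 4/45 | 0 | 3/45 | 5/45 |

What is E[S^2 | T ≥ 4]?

83/4

P(T ≥ 4) = 16/45.
Summing S^2·P(S=x,T=y) over the conditioning event gives 332/45.
E[S^2 | T ≥ 4] = (332/45) / (16/45) = 83/4.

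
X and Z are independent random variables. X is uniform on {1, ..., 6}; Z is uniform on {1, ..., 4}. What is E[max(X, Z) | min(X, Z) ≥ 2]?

64/15

P(min(X, Z) ≥ 2) = 5/8.
Summing max(X,Z)·P(x,y) over outcomes with min(X, Z) ≥ 2 gives 8/3.
E[max(X, Z) | min(X, Z) ≥ 2] = (8/3) / (5/8) = 64/15.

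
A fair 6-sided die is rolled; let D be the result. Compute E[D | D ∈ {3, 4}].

7/2

P(D ∈ {3, 4}) = 1/3.
Σ over the event: 3·1/6 + 4·1/6 = 7/6.
E[D | D ∈ {3, 4}] = (7/6) / (1/3) = 7/2.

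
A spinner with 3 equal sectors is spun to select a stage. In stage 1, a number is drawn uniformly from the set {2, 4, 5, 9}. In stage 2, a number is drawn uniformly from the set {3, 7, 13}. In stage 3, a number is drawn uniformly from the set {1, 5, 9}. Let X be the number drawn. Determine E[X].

53/9

E[X | stage 1] = (2+4+5+9)/4 = 5.
E[X | stage 2] = (3+7+13)/3 = 23/3.
E[X | stage 3] = (1+5+9)/3 = 5.
E[X] = (1/3)·(5) + (1/3)·(23/3) + (1/3)·(5) = 53/9.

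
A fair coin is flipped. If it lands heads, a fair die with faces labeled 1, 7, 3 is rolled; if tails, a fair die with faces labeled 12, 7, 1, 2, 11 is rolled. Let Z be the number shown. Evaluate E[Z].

77/15

E[Z | heads] = (1+7+3)/3 = 11/3.
E[Z | tails] = (12+7+1+2+11)/5 = 33/5.
By the law of total expectation,
E[Z] = (1/2)·(11/3) + (1/2)·(33/5) = 77/15.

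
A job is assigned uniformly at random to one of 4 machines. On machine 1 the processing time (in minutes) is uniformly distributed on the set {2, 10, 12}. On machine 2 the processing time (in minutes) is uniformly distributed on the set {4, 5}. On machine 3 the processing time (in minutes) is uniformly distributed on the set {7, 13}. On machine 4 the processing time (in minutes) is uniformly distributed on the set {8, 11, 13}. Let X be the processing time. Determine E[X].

E[X | machine 1] = (2+10+12)/3 = 8.
E[X | machine 2] = (4+5)/2 = 9/2.
E[X | machine 3] = (7+13)/2 = 10.
E[X | machine 4] = (8+11+13)/3 = 32/3.
E[X] = (1/4)·(8) + (1/4)·(9/2) + (1/4)·(10) + (1/4)·(32/3) = 199/24.

199/24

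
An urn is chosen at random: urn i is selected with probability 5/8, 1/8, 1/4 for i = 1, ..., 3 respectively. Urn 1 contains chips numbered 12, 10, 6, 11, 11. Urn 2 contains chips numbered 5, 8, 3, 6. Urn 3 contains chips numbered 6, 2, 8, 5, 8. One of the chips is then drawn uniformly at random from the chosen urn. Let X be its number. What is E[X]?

671/80

E[X | urn 1] = (12+10+6+11+11)/5 = 10.
E[X | urn 2] = (5+8+3+6)/4 = 11/2.
E[X | urn 3] = (6+2+8+5+8)/5 = 29/5.
E[X] = (5/8)·(10) + (1/8)·(11/2) + (1/4)·(29/5) = 671/80.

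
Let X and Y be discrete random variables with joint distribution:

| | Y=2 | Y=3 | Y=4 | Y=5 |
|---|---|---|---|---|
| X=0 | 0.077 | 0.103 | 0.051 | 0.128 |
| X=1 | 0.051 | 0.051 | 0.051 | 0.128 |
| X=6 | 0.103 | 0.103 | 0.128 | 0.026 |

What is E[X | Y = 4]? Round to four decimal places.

P(Y = 4) = 0.230.
Σ X·P over the event = 0·(0.051) + 1·(0.051) + 6·(0.128) = 0.819.
E[X | Y = 4] = (0.819) / (0.230) = 3.5609.

3.5609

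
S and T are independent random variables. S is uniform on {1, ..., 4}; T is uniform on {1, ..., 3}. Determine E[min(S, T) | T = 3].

9/4

P(T = 3) = 1/3.
Summing min(S,T)·P(x,y) over outcomes with T = 3 gives 3/4.
E[min(S, T) | T = 3] = (3/4) / (1/3) = 9/4.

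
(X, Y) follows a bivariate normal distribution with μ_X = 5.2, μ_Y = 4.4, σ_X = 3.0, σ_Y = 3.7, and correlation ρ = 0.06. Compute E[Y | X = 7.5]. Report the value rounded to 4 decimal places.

E[Y | X=x] = μ_Y + ρ(σ_Y/σ_X)(x − μ_X) for jointly normal variables.
E[Y | X=7.5] = 4.4 + (0.06)·(3.7/3.0)·(7.5 − (5.2)) = 4.4 + (0.074)·(2.3) = 4.5702.

4.5702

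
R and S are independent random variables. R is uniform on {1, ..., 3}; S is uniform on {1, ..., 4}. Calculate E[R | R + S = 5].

2

Outcomes with R + S = 5: (1,4), (2,3), (3,2), each with probability 1/12.
E[R | R + S = 5] = (1 + 2 + 3) / 3 = 2.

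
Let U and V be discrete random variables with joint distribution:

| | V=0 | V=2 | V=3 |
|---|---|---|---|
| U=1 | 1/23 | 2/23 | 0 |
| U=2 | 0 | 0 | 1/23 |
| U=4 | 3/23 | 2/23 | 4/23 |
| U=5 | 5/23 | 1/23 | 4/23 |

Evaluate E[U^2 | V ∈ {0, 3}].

P(V ∈ {0, 3}) = 18/23.
Σ U^2·P over the event = 1·(1/23) + 4·(1/23) + 16·(3/23) + 16·(4/23) + 25·(5/23) + 25·(4/23) = 342/23.
E[U^2 | V ∈ {0, 3}] = (342/23) / (18/23) = 19.

19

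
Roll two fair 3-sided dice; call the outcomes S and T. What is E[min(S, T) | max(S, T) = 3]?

Outcomes with max(S, T) = 3: (1,3), (2,3), (3,1), (3,2), (3,3), each with probability 1/9.
E[min(S, T) | max(S, T) = 3] = (1 + 2 + 1 + 2 + 3) / 5 = 9/5.

9/5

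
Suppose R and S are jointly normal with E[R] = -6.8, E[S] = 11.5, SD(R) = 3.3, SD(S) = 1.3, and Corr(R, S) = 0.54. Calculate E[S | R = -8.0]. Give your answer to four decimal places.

11.2447

The regression of S on R has slope ρ·σ_S/σ_R and passes through (μ_R, μ_S).
E[S | R=-8.0] = 11.5 + (0.54)·(1.3/3.3)·(-8.0 − (-6.8)) = 11.5 + (0.21273)·(-1.2) = 11.2447.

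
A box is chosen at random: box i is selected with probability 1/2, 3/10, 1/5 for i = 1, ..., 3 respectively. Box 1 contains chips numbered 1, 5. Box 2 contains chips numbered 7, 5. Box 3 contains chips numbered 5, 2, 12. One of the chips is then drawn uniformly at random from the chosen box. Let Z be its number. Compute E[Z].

137/30

E[Z | box 1] = (1+5)/2 = 3.
E[Z | box 2] = (7+5)/2 = 6.
E[Z | box 3] = (5+2+12)/3 = 19/3.
By the law of total expectation,
E[Z] = (1/2)·(3) + (3/10)·(6) + (1/5)·(19/3) = 137/30.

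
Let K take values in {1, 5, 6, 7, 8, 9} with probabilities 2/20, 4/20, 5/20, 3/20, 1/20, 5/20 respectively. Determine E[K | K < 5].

P(K < 5) = 1/10.
Σ over the event: 1·1/10 = 1/10.
E[K | K < 5] = (1/10) / (1/10) = 1.

1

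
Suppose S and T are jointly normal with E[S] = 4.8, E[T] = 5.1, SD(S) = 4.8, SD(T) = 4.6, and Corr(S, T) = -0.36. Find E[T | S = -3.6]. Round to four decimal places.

7.9980

E[T | S=x] = μ_T + ρ(σ_T/σ_S)(x − μ_S) for jointly normal variables.
E[T | S=-3.6] = 5.1 + (-0.36)·(4.6/4.8)·(-3.6 − (4.8)) = 5.1 + (-0.345)·(-8.4) = 7.9980.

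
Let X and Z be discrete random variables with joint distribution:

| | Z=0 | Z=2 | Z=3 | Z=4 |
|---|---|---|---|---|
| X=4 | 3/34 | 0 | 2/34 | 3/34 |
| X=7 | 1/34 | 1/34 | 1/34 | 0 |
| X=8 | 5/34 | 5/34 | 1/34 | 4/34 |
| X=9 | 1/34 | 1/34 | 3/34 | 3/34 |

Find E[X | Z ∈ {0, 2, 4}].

P(Z ∈ {0, 2, 4}) = 27/34.
Summing X·P(X=x,Z=y) over the conditioning event gives 195/34.
E[X | Z ∈ {0, 2, 4}] = (195/34) / (27/34) = 65/9.

65/9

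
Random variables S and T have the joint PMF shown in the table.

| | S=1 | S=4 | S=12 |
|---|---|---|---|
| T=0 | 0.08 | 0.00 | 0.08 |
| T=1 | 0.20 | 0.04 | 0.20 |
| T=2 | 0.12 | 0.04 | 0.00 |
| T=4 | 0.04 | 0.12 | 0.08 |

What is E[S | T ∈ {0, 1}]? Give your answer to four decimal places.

P(T ∈ {0, 1}) = 0.60.
Σ S·P over the event = 1·(0.08) + 1·(0.20) + 4·(0.04) + 12·(0.08) + 12·(0.20) = 3.80.
E[S | T ∈ {0, 1}] = (3.80) / (0.60) = 6.3333.

6.3333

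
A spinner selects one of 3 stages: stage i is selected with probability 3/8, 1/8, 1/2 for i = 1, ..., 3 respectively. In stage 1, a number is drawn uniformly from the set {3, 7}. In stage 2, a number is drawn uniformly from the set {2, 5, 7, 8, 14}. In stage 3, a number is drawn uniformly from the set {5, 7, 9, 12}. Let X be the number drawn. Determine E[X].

69/10

E[X | stage 1] = (3+7)/2 = 5.
E[X | stage 2] = (2+5+7+8+14)/5 = 36/5.
E[X | stage 3] = (5+7+9+12)/4 = 33/4.
E[X] = (3/8)·(5) + (1/8)·(36/5) + (1/2)·(33/4) = 69/10.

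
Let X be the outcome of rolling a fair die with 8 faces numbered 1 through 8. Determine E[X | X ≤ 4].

Given X ≤ 4, X is equally likely to be any of {1, 2, 3, 4}.
E[X | X ≤ 4] = (1 + 2 + 3 + 4) / 4 = 5/2.

5/2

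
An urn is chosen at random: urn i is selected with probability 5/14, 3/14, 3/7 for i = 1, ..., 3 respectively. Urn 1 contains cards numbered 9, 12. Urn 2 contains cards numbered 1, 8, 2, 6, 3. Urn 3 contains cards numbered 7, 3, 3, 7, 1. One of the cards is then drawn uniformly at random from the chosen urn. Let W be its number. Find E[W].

E[W | urn 1] = (9+12)/2 = 21/2.
E[W | urn 2] = (1+8+2+6+3)/5 = 4.
E[W | urn 3] = (7+3+3+7+1)/5 = 21/5.
By the law of total expectation,
E[W] = (5/14)·(21/2) + (3/14)·(4) + (3/7)·(21/5) = 897/140.

897/140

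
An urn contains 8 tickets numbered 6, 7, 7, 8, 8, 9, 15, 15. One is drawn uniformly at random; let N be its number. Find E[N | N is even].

P(N is even) = 3/8.
Σ over the event: 6·1/8 + 8·1/4 = 11/4.
E[N | N is even] = (11/4) / (3/8) = 22/3.

22/3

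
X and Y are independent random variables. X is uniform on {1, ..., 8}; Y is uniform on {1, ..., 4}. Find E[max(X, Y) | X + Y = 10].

7

P(X + Y = 10) = 3/32.
Summing max(X,Y)·P(x,y) over outcomes with X + Y = 10 gives 21/32.
E[max(X, Y) | X + Y = 10] = (21/32) / (3/32) = 7.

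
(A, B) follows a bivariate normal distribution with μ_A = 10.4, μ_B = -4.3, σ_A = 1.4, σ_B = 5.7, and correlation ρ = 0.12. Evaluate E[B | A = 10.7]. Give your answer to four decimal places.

For a bivariate normal, E[B | A=x] = μ_B + ρ·(σ_B/σ_A)·(x − μ_A).
E[B | A=10.7] = -4.3 + (0.12)·(5.7/1.4)·(10.7 − (10.4)) = -4.3 + (0.48857)·(0.3) = -4.1534.

-4.1534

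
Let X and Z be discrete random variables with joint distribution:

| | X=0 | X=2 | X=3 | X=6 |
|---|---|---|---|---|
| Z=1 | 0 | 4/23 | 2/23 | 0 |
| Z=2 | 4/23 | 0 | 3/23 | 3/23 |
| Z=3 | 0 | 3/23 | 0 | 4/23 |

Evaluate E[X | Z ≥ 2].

P(Z ≥ 2) = 17/23.
Σ X·P over the event = 0·(4/23) + 2·(3/23) + 3·(3/23) + 6·(3/23) + 6·(4/23) = 57/23.
E[X | Z ≥ 2] = (57/23) / (17/23) = 57/17.

57/17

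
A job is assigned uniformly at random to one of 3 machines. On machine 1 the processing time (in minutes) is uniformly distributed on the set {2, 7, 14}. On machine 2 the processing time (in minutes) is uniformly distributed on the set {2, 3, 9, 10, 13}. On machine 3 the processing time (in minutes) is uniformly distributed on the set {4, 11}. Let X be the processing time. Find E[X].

677/90

E[X | machine 1] = (2+7+14)/3 = 23/3.
E[X | machine 2] = (2+3+9+10+13)/5 = 37/5.
E[X | machine 3] = (4+11)/2 = 15/2.
By the law of total expectation,
E[X] = (1/3)·(23/3) + (1/3)·(37/5) + (1/3)·(15/2) = 677/90.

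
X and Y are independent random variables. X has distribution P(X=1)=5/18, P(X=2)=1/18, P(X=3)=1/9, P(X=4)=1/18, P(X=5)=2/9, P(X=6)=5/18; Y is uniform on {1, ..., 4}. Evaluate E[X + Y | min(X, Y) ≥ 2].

101/13

P(min(X, Y) ≥ 2) = 13/24.
Summing (X+Y)·P(x,y) over outcomes with min(X, Y) ≥ 2 gives 101/24.
E[X + Y | min(X, Y) ≥ 2] = (101/24) / (13/24) = 101/13.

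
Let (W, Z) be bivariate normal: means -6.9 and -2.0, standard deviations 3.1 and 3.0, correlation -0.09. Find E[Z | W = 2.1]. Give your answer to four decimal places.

-2.7839

The regression of Z on W has slope ρ·σ_Z/σ_W and passes through (μ_W, μ_Z).
E[Z | W=2.1] = -2.0 + (-0.09)·(3.0/3.1)·(2.1 − (-6.9)) = -2.0 + (-0.087097)·(9) = -2.7839.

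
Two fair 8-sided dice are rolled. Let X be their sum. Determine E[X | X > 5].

268/27

P(X > 5) = 27/32.
E[X | X > 5] = (67/8) / (27/32) = 268/27.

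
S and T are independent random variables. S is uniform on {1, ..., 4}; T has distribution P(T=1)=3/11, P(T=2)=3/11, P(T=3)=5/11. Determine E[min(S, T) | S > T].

P(S > T) = 5/11.
Summing min(S,T)·P(x,y) over outcomes with S > T gives 9/11.
E[min(S, T) | S > T] = (9/11) / (5/11) = 9/5.

9/5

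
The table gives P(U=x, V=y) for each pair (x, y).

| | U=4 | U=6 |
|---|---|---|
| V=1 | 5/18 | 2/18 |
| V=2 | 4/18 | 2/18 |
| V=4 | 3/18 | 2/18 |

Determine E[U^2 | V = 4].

24

P(V = 4) = 5/18.
Summing U^2·P(U=x,V=y) over the conditioning event gives 20/3.
E[U^2 | V = 4] = (20/3) / (5/18) = 24.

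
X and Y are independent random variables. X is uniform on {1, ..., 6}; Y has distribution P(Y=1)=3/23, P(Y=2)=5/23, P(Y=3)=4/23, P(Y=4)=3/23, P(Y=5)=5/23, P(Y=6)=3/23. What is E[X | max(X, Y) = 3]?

P(max(X, Y) = 3) = 10/69.
Summing X·P(x,y) over outcomes with max(X, Y) = 3 gives 8/23.
E[X | max(X, Y) = 3] = (8/23) / (10/69) = 12/5.

12/5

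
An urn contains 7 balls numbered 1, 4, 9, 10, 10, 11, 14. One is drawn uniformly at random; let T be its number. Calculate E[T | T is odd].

P(T is odd) = 3/7.
Σ over the event: 1·1/7 + 9·1/7 + 11·1/7 = 3.
E[T | T is odd] = (3) / (3/7) = 7.

7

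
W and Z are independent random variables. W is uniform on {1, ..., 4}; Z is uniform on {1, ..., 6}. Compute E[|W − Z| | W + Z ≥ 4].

2

P(W + Z ≥ 4) = 7/8.
Summing |W−Z|·P(x,y) over outcomes with W + Z ≥ 4 gives 7/4.
E[|W − Z| | W + Z ≥ 4] = (7/4) / (7/8) = 2.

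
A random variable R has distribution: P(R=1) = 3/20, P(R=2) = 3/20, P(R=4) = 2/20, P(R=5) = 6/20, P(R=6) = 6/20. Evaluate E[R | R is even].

50/11

P(R is even) = 11/20.
Σ over the event: 2·3/20 + 4·1/10 + 6·3/10 = 5/2.
E[R | R is even] = (5/2) / (11/20) = 50/11.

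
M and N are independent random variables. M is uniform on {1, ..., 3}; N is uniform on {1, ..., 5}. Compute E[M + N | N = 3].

P(N = 3) = 1/5.
Summing (M+N)·P(x,y) over outcomes with N = 3 gives 1.
E[M + N | N = 3] = (1) / (1/5) = 5.

5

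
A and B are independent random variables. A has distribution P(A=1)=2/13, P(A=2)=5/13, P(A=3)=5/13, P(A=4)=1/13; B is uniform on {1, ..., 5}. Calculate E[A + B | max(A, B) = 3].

P(max(A, B) = 3) = 22/65.
Summing (A+B)·P(x,y) over outcomes with max(A, B) = 3 gives 108/65.
E[A + B | max(A, B) = 3] = (108/65) / (22/65) = 54/11.

54/11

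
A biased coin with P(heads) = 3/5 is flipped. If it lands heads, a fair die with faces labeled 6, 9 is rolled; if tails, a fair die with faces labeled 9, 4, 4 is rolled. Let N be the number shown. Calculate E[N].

E[N | heads] = (6+9)/2 = 15/2.
E[N | tails] = (9+4+4)/3 = 17/3.
E[N] = (3/5)·(15/2) + (2/5)·(17/3) = 203/30.

203/30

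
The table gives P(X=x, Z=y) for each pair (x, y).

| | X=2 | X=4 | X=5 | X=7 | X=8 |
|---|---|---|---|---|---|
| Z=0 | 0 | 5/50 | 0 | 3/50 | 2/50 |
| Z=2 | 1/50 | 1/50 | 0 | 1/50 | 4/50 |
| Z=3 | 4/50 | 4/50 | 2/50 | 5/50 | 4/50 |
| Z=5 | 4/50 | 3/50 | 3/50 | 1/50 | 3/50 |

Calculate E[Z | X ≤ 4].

63/22

P(X ≤ 4) = 11/25.
Σ Z·P over the event = 2·(1/50) + 3·(4/50) + 5·(4/50) + 0·(5/50) + 2·(1/50) + 3·(4/50) + 5·(3/50) = 63/50.
E[Z | X ≤ 4] = (63/50) / (11/25) = 63/22.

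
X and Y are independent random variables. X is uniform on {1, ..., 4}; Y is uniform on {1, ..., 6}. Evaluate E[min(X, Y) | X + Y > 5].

P(X + Y > 5) = 7/12.
Summing min(X,Y)·P(x,y) over outcomes with X + Y > 5 gives 37/24.
E[min(X, Y) | X + Y > 5] = (37/24) / (7/12) = 37/14.

37/14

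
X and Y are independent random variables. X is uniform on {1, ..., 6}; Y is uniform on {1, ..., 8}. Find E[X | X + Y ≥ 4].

P(X + Y ≥ 4) = 15/16.
Summing X·P(x,y) over outcomes with X + Y ≥ 4 gives 41/12.
E[X | X + Y ≥ 4] = (41/12) / (15/16) = 164/45.

164/45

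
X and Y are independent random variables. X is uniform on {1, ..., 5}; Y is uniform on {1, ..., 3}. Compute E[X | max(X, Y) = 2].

5/3

Outcomes with max(X, Y) = 2: (1,2), (2,1), (2,2), each with probability 1/15.
E[X | max(X, Y) = 2] = (1 + 2 + 2) / 3 = 5/3.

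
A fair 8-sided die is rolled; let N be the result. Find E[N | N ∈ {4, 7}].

P(N ∈ {4, 7}) = 1/4.
Σ over the event: 4·1/8 + 7·1/8 = 11/8.
E[N | N ∈ {4, 7}] = (11/8) / (1/4) = 11/2.

11/2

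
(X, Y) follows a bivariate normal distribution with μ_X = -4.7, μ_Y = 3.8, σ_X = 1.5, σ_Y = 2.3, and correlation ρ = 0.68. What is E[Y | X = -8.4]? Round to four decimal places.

-0.0579

The regression of Y on X has slope ρ·σ_Y/σ_X and passes through (μ_X, μ_Y).
E[Y | X=-8.4] = 3.8 + (0.68)·(2.3/1.5)·(-8.4 − (-4.7)) = 3.8 + (1.04267)·(-3.7) = -0.0579.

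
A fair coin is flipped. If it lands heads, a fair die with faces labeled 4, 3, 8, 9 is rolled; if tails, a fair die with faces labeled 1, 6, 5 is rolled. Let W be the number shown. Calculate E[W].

5

E[W | heads] = (4+3+8+9)/4 = 6.
E[W | tails] = (1+6+5)/3 = 4.
By the law of total expectation,
E[W] = (1/2)·(6) + (1/2)·(4) = 5.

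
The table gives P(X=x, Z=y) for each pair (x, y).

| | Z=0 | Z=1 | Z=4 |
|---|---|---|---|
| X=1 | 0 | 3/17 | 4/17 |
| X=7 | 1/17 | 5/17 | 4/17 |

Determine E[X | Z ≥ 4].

P(Z ≥ 4) = 8/17.
Σ X·P over the event = 1·(4/17) + 7·(4/17) = 32/17.
E[X | Z ≥ 4] = (32/17) / (8/17) = 4.

4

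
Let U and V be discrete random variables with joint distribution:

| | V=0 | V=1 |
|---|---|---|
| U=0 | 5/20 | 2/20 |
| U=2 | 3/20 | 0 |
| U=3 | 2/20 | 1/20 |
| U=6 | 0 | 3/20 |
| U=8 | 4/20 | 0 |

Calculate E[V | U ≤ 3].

3/13

P(U ≤ 3) = 13/20.
Summing V·P(U=x,V=y) over the conditioning event gives 3/20.
E[V | U ≤ 3] = (3/20) / (13/20) = 3/13.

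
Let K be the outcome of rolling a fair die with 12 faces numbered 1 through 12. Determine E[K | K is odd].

6

Given K is odd, K is equally likely to be any of {1, 3, 5, 7, 9, 11}.
E[K | K is odd] = (1 + 3 + 5 + 7 + 9 + 11) / 6 = 6.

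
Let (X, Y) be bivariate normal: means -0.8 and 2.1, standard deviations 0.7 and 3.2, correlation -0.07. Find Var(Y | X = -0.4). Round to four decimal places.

10.1898

For a bivariate normal, Var(Y | X=x) = σ_Y²(1 − ρ²).
Var(Y | X=-0.4) = (3.2)²·(1 − (-0.07)²) = 10.24·0.9951 = 10.1898.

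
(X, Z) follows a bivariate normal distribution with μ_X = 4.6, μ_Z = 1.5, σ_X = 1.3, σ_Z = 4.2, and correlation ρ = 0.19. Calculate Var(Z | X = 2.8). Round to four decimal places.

For a bivariate normal, Var(Z | X=x) = σ_Z²(1 − ρ²).
Var(Z | X=2.8) = (4.2)²·(1 − (0.19)²) = 17.64·0.9639 = 17.0032.

17.0032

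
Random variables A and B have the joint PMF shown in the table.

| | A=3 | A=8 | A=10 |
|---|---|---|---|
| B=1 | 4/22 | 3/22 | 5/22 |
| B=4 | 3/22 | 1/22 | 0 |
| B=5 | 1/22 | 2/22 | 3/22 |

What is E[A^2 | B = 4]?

91/4

P(B = 4) = 2/11.
Σ A^2·P over the event = 9·(3/22) + 64·(1/22) = 91/22.
E[A^2 | B = 4] = (91/22) / (2/11) = 91/4.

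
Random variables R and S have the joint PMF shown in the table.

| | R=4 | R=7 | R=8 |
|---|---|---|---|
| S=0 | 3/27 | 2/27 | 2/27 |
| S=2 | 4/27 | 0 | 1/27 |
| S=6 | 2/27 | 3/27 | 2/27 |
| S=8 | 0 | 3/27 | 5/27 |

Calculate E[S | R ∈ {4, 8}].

P(R ∈ {4, 8}) = 19/27.
Σ S·P over the event = 0·(3/27) + 2·(4/27) + 6·(2/27) + 0·(2/27) + 2·(1/27) + 6·(2/27) + 8·(5/27) = 74/27.
E[S | R ∈ {4, 8}] = (74/27) / (19/27) = 74/19.

74/19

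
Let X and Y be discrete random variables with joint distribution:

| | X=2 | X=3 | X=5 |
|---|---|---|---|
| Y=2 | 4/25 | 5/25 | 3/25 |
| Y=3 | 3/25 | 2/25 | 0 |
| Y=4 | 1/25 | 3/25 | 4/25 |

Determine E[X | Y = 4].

31/8

P(Y = 4) = 8/25.
Summing X·P(X=x,Y=y) over the conditioning event gives 31/25.
E[X | Y = 4] = (31/25) / (8/25) = 31/8.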